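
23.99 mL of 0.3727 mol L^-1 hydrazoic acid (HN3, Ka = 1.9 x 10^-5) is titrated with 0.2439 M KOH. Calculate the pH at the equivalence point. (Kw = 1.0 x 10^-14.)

8.94

n(HN3) = 0.3727 x 0.02399 = 0.008941 mol; V(KOH) at equivalence = 0.008941/0.2439 = 0.03666 L.
At equivalence all the acid is converted to N3-; total volume = 0.02399 + 0.03666 = 0.06065 L, so [N3-] = 0.008941/0.06065 = 0.1474 M.
Kb = Kw/Ka = 1.0e-14 / 1.9 x 10^-5 = 5.26e-10.
[OH^-] = sqrt(Kb x [N3-]) = sqrt(5.26e-10 x 0.1474) = 8.81e-6 M.
pOH = 5.06, so pH = 14.00 - 5.06 = 8.94.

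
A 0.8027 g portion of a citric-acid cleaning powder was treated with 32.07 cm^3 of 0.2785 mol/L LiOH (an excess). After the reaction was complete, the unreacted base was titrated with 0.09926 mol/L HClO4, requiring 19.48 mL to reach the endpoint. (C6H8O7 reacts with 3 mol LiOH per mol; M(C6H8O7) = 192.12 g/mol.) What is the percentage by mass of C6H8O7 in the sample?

55.8%

Total n(LiOH) added = 0.2785 x 0.03207 = 0.008931 mol.
n(HClO4) used = 0.09926 x 0.01948 = 0.001934 mol, which equals the excess n(LiOH).
So n(LiOH) consumed by the sample = 0.008931 - 0.001934 = 0.006998 mol.
n(C6H8O7) = 0.006998 / 3 = 0.002333 mol.
mass C6H8O7 = 0.002333 x 192.12 = 0.4481 g, so %C6H8O7 = 0.4481/0.8027 x 100 = 55.8%.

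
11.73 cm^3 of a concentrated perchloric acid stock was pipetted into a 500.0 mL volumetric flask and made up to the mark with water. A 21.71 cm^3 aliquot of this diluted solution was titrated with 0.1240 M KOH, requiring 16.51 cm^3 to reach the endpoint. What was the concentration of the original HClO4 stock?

4.02 M

n(KOH) = 0.1240 x 0.01651 = 0.002047 mol.
n(HClO4) in the aliquot = 0.002047 mol.
[diluted HClO4] = 0.002047 / 0.02171 = 0.09430 M.
Dilution factor = 500.0/11.73 = 42.63, so [stock] = 0.09430 x 42.63 = 4.02 M.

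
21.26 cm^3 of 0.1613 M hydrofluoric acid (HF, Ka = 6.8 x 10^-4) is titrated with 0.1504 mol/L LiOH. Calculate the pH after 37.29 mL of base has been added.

n(acid) = 0.1613 x 0.02126 = 0.003429 mol; n(LiOH) added = 0.1504 x 0.03729 = 0.005608 mol.
Base is in excess by 0.005608 - 0.003429 = 0.002179 mol in a total volume of 0.05855 L.
[OH^-] = 0.002179/0.05855 = 0.03722 M, so pOH = 1.43 and pH = 14.00 - 1.43 = 12.57.

12.57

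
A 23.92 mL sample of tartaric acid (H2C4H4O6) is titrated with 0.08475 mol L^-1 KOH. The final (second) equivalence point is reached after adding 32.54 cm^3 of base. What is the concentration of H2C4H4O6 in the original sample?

n(KOH) = 0.08475 x 0.03254 = 0.002758 mol.
At the final (second) equivalence point, 2 mol OH^- react per mol H2C4H4O6, so n(H2C4H4O6) = 0.002758 / 2 = 0.001379 mol.
[H2C4H4O6] = 0.001379 / 0.02392 L = 0.0576 M.

0.0576 M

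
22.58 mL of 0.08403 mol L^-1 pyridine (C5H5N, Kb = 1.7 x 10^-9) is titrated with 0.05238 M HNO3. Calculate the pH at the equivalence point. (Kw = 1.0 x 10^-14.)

n(C5H5N) = 0.08403 x 0.02258 = 0.001897 mol; V(HNO3) at equivalence = 0.001897/0.05238 = 0.03622 L.
At equivalence the base is fully converted to C5H5NH+; total volume = 0.05880 L, so [C5H5NH+] = 0.001897/0.05880 = 0.03227 M.
Ka(C5H5NH+) = Kw/Kb = 1.0e-14 / 1.7 x 10^-9 = 5.88e-6.
[H^+] = sqrt(Ka x [C5H5NH+]) = sqrt(5.88e-6 x 0.03227) = 0.000436 M.
pH = -log(0.000436) = 3.36.

3.36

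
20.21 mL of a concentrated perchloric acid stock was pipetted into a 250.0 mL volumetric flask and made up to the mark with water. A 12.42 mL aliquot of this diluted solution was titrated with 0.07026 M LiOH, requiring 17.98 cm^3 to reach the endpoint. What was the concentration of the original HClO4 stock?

1.26 M

n(LiOH) = 0.07026 x 0.01798 = 0.001263 mol.
n(HClO4) in the aliquot = 0.001263 mol.
[diluted HClO4] = 0.001263 / 0.01242 = 0.1017 M.
Dilution factor = 250.0/20.21 = 12.37, so [stock] = 0.1017 x 12.37 = 1.26 M.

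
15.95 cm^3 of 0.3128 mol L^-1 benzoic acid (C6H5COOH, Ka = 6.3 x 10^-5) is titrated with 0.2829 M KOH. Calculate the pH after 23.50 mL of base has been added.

n(acid) = 0.3128 x 0.01595 = 0.004989 mol; n(KOH) added = 0.2829 x 0.02350 = 0.006648 mol.
Base is in excess by 0.006648 - 0.004989 = 0.001659 mol in a total volume of 0.03945 L.
[OH^-] = 0.001659/0.03945 = 0.04205 M, so pOH = 1.38 and pH = 14.00 - 1.38 = 12.62.

12.62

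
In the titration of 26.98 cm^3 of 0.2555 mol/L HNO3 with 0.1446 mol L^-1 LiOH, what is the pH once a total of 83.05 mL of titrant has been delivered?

n(acid) = 0.2555 x 0.02698 = 0.006893 mol; n(LiOH) added = 0.1446 x 0.08305 = 0.01201 mol.
Base is in excess by 0.01201 - 0.006893 = 0.005116 mol in a total volume of 0.1100 L.
[OH^-] = 0.005116/0.1100 = 0.04649 M, so pOH = 1.33 and pH = 14.00 - 1.33 = 12.67.

12.67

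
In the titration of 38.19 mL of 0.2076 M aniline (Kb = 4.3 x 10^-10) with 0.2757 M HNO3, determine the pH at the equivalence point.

2.78

n(C6H5NH2) = 0.2076 x 0.03819 = 0.007928 mol; V(HNO3) at equivalence = 0.007928/0.2757 = 0.02876 L.
At equivalence the base is fully converted to C6H5NH3+; total volume = 0.06695 L, so [C6H5NH3+] = 0.007928/0.06695 = 0.1184 M.
Ka(C6H5NH3+) = Kw/Kb = 1.0e-14 / 4.3 x 10^-10 = 2.33e-5.
[H^+] = sqrt(Ka x [C6H5NH3+]) = sqrt(2.33e-5 x 0.1184) = 0.00166 M.
pH = -log(0.00166) = 2.78.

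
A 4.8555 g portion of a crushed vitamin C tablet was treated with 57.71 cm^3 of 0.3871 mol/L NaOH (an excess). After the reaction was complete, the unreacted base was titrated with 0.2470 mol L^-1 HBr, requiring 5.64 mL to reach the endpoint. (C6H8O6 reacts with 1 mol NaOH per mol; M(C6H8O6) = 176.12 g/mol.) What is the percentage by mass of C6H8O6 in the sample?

Total n(NaOH) added = 0.3871 x 0.05771 = 0.02234 mol.
n(HBr) used = 0.2470 x 0.005640 = 0.001393 mol, which equals the excess n(NaOH).
So n(NaOH) consumed by the sample = 0.02234 - 0.001393 = 0.02095 mol.
n(C6H8O6) = 0.02095 / 1 = 0.02095 mol.
mass C6H8O6 = 0.02095 x 176.12 = 3.689 g, so %C6H8O6 = 3.689/4.8555 x 100 = 76.0%.

76.0%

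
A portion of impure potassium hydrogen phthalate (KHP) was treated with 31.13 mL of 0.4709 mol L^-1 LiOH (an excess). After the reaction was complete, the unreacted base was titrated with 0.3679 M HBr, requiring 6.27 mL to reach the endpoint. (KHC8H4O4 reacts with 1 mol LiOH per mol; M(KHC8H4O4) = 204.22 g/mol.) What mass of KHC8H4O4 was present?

Total n(LiOH) added = 0.4709 x 0.03113 = 0.01466 mol.
n(HBr) used = 0.3679 x 0.006270 = 0.002307 mol, which equals the excess n(LiOH).
So n(LiOH) consumed by the sample = 0.01466 - 0.002307 = 0.01235 mol.
n(KHC8H4O4) = 0.01235 / 1 = 0.01235 mol.
mass = 0.01235 mol x 204.22 g/mol = 2.52 g.

2.52 g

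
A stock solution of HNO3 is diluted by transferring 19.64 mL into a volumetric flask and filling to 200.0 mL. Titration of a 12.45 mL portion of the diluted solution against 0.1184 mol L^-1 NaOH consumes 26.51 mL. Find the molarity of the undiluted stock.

n(NaOH) = 0.1184 x 0.02651 = 0.003139 mol.
n(HNO3) in the aliquot = 0.003139 mol.
[diluted HNO3] = 0.003139 / 0.01245 = 0.2521 M.
Dilution factor = 200.0/19.64 = 10.18, so [stock] = 0.2521 x 10.18 = 2.57 M.

2.57 M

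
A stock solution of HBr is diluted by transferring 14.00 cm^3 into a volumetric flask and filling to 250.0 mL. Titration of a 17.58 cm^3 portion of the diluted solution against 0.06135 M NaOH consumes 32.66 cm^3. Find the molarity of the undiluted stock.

2.04 M

n(NaOH) = 0.06135 x 0.03266 = 0.002004 mol.
n(HBr) in the aliquot = 0.002004 mol.
[diluted HBr] = 0.002004 / 0.01758 = 0.1140 M.
Dilution factor = 250.0/14.00 = 17.86, so [stock] = 0.1140 x 17.86 = 2.04 M.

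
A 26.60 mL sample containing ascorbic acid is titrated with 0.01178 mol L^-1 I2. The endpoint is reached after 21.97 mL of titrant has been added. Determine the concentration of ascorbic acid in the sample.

n(I2) = 0.01178 x 0.02197 = 0.0002588 mol.
From the balanced equation, 1 mol I2 reacts with 1 mol ascorbic acid, so n(ascorbic acid) = 0.0002588 x 1/1 = 0.0002588 mol.
[ascorbic acid] = 0.0002588 / 0.02660 L = 0.00973 M.

0.00973 M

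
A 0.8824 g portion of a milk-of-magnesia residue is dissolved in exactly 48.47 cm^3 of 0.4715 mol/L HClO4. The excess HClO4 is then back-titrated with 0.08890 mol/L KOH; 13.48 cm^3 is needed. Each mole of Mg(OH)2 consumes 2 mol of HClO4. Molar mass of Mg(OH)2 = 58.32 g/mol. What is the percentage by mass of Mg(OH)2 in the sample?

Total n(HClO4) added = 0.4715 x 0.04847 = 0.02285 mol.
n(KOH) used = 0.08890 x 0.01348 = 0.001198 mol, which equals the excess n(HClO4).
So n(HClO4) consumed by the sample = 0.02285 - 0.001198 = 0.02166 mol.
n(Mg(OH)2) = 0.02166 / 2 = 0.01083 mol.
mass Mg(OH)2 = 0.01083 x 58.32 = 0.6315 g, so %Mg(OH)2 = 0.6315/0.8824 x 100 = 71.6%.

71.6%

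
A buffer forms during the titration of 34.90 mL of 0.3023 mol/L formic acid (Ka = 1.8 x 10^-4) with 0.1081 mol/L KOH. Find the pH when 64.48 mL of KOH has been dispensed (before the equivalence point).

4.03

Initial n(HCOOH) = 0.3023 x 0.03490 = 0.01055 mol.
n(KOH) added = 0.1081 x 0.06448 = 0.006970 mol, converting that many moles of HCOOH to HCOO-.
Remaining n(HCOOH) = 0.003580 mol; n(HCOO-) = 0.006970 mol.
By Henderson-Hasselbalch, pH = pKa + log([A^-]/[HA]) = 3.74 + log(0.006970/0.003580) = 3.74 + (+0.29) = 4.03.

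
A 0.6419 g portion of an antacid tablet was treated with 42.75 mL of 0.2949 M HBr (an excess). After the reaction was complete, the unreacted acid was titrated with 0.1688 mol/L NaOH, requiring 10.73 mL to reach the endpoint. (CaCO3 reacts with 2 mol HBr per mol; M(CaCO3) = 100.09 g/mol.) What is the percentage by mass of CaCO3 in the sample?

84.2%

Total n(HBr) added = 0.2949 x 0.04275 = 0.01261 mol.
n(NaOH) used = 0.1688 x 0.01073 = 0.001811 mol, which equals the excess n(HBr).
So n(HBr) consumed by the sample = 0.01261 - 0.001811 = 0.01080 mol.
n(CaCO3) = 0.01080 / 2 = 0.005398 mol.
mass CaCO3 = 0.005398 x 100.09 = 0.5403 g, so %CaCO3 = 0.5403/0.6419 x 100 = 84.2%.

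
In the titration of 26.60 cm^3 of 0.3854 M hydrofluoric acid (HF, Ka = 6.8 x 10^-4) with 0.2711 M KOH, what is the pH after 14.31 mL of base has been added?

2.95

Initial n(HF) = 0.3854 x 0.02660 = 0.01025 mol.
n(KOH) added = 0.2711 x 0.01431 = 0.003879 mol, converting that many moles of HF to F-.
Remaining n(HF) = 0.006372 mol; n(F-) = 0.003879 mol.
By Henderson-Hasselbalch, pH = pKa + log([A^-]/[HA]) = 3.17 + log(0.003879/0.006372) = 3.17 + (-0.22) = 2.95.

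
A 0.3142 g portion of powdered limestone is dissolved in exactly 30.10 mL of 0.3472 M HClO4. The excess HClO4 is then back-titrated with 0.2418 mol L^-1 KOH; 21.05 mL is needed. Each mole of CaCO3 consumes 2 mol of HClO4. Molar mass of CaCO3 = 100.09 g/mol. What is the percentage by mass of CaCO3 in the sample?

85.4%

Total n(HClO4) added = 0.3472 x 0.03010 = 0.01045 mol.
n(KOH) used = 0.2418 x 0.02105 = 0.005090 mol, which equals the excess n(HClO4).
So n(HClO4) consumed by the sample = 0.01045 - 0.005090 = 0.005361 mol.
n(CaCO3) = 0.005361 / 2 = 0.002680 mol.
mass CaCO3 = 0.002680 x 100.09 = 0.2683 g, so %CaCO3 = 0.2683/0.3142 x 100 = 85.4%.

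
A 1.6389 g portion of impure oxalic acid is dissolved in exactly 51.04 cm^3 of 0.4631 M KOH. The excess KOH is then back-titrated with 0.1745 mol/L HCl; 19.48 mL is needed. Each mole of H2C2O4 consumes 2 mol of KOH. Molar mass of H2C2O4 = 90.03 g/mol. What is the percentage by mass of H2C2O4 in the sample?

Total n(KOH) added = 0.4631 x 0.05104 = 0.02364 mol.
n(HCl) used = 0.1745 x 0.01948 = 0.003399 mol, which equals the excess n(KOH).
So n(KOH) consumed by the sample = 0.02364 - 0.003399 = 0.02024 mol.
n(H2C2O4) = 0.02024 / 2 = 0.01012 mol.
mass H2C2O4 = 0.01012 x 90.03 = 0.9110 g, so %H2C2O4 = 0.9110/1.6389 x 100 = 55.6%.

55.6%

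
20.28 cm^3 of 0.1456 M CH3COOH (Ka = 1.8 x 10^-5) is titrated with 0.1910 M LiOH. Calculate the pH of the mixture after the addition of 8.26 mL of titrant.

Initial n(CH3COOH) = 0.1456 x 0.02028 = 0.002953 mol.
n(LiOH) added = 0.1910 x 0.008260 = 0.001578 mol, converting that many moles of CH3COOH to CH3COO-.
Remaining n(CH3COOH) = 0.001375 mol; n(CH3COO-) = 0.001578 mol.
By Henderson-Hasselbalch, pH = pKa + log([A^-]/[HA]) = 4.74 + log(0.001578/0.001375) = 4.74 + (+0.06) = 4.80.

4.80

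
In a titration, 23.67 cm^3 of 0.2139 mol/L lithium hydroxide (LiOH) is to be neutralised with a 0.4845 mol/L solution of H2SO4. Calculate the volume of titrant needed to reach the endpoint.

5.22 mL

n(LiOH) = 0.2139 mol/L x 0.02367 L = 0.005063 mol.
The neutralisation is 2 LiOH : 1 H2SO4, so n(H2SO4) = 0.005063 x 1/2 = 0.002532 mol.
V(H2SO4) = 0.002532 / 0.4845 = 0.005225 L = 5.22 mL.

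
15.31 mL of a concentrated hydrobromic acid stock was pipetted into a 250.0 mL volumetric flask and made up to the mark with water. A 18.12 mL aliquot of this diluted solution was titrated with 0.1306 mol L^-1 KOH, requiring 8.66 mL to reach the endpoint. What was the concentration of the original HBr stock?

1.02 M

n(KOH) = 0.1306 x 0.008660 = 0.001131 mol.
n(HBr) in the aliquot = 0.001131 mol.
[diluted HBr] = 0.001131 / 0.01812 = 0.06242 M.
Dilution factor = 250.0/15.31 = 16.33, so [stock] = 0.06242 x 16.33 = 1.02 M.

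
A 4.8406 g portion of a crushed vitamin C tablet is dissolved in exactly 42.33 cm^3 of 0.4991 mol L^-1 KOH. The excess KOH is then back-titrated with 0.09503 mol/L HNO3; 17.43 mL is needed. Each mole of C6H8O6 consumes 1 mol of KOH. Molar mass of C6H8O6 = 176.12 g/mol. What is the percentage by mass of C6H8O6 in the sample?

70.8%

Total n(KOH) added = 0.4991 x 0.04233 = 0.02113 mol.
n(HNO3) used = 0.09503 x 0.01743 = 0.001656 mol, which equals the excess n(KOH).
So n(KOH) consumed by the sample = 0.02113 - 0.001656 = 0.01947 mol.
n(C6H8O6) = 0.01947 / 1 = 0.01947 mol.
mass C6H8O6 = 0.01947 x 176.12 = 3.429 g, so %C6H8O6 = 3.429/4.8406 x 100 = 70.8%.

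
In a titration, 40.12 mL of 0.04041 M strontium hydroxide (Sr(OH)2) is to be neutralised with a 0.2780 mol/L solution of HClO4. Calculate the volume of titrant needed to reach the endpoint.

11.7 mL

n(Sr(OH)2) = 0.04041 mol/L x 0.04012 L = 0.001621 mol.
The neutralisation is 1 Sr(OH)2 : 2 HClO4, so n(HClO4) = 0.001621 x 2/1 = 0.003242 mol.
V(HClO4) = 0.003242 / 0.2780 = 0.01166 L = 11.7 mL.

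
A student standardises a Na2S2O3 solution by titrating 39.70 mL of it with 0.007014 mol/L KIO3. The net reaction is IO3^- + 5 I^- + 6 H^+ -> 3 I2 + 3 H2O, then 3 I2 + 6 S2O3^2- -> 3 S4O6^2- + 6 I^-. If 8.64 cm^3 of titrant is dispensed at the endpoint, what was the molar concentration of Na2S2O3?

n(KIO3) = 0.007014 x 0.008640 = 6.060e-5 mol.
From the balanced equation, 1 mol KIO3 reacts with 6 mol Na2S2O3, so n(Na2S2O3) = 6.060e-5 x 6/1 = 0.0003636 mol.
[Na2S2O3] = 0.0003636 / 0.03970 L = 0.00916 M.

0.00916 M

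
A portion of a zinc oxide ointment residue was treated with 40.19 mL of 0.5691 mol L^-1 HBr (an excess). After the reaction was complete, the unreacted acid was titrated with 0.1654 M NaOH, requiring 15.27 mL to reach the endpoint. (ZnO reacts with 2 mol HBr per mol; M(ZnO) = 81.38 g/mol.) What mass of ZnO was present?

0.828 g

Total n(HBr) added = 0.5691 x 0.04019 = 0.02287 mol.
n(NaOH) used = 0.1654 x 0.01527 = 0.002526 mol, which equals the excess n(HBr).
So n(HBr) consumed by the sample = 0.02287 - 0.002526 = 0.02035 mol.
n(ZnO) = 0.02035 / 2 = 0.01017 mol.
mass = 0.01017 mol x 81.38 g/mol = 0.828 g.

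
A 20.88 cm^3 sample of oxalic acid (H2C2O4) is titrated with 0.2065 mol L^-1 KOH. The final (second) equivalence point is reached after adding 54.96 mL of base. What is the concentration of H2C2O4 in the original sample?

n(KOH) = 0.2065 x 0.05496 = 0.01135 mol.
At the final (second) equivalence point, 2 mol OH^- react per mol H2C2O4, so n(H2C2O4) = 0.01135 / 2 = 0.005675 mol.
[H2C2O4] = 0.005675 / 0.02088 L = 0.272 M.

0.272 M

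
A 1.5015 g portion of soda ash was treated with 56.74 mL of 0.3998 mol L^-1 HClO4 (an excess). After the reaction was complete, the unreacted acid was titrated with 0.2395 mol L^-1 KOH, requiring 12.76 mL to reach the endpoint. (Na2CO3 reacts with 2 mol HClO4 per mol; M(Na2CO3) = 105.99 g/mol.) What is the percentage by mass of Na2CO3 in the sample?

Total n(HClO4) added = 0.3998 x 0.05674 = 0.02268 mol.
n(KOH) used = 0.2395 x 0.01276 = 0.003056 mol, which equals the excess n(HClO4).
So n(HClO4) consumed by the sample = 0.02268 - 0.003056 = 0.01963 mol.
n(Na2CO3) = 0.01963 / 2 = 0.009814 mol.
mass Na2CO3 = 0.009814 x 105.99 = 1.040 g, so %Na2CO3 = 1.040/1.5015 x 100 = 69.3%.

69.3%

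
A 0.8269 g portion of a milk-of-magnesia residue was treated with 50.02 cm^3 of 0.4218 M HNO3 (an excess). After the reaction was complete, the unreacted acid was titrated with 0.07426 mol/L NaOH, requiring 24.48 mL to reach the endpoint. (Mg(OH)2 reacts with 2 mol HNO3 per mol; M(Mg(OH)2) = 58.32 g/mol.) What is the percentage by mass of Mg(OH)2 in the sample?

68.0%

Total n(HNO3) added = 0.4218 x 0.05002 = 0.02110 mol.
n(NaOH) used = 0.07426 x 0.02448 = 0.001818 mol, which equals the excess n(HNO3).
So n(HNO3) consumed by the sample = 0.02110 - 0.001818 = 0.01928 mol.
n(Mg(OH)2) = 0.01928 / 2 = 0.009640 mol.
mass Mg(OH)2 = 0.009640 x 58.32 = 0.5622 g, so %Mg(OH)2 = 0.5622/0.8269 x 100 = 68.0%.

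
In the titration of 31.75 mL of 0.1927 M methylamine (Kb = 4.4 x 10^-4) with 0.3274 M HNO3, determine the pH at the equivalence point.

5.78

n(CH3NH2) = 0.1927 x 0.03175 = 0.006118 mol; V(HNO3) at equivalence = 0.006118/0.3274 = 0.01869 L.
At equivalence the base is fully converted to CH3NH3+; total volume = 0.05044 L, so [CH3NH3+] = 0.006118/0.05044 = 0.1213 M.
Ka(CH3NH3+) = Kw/Kb = 1.0e-14 / 4.4 x 10^-4 = 2.27e-11.
[H^+] = sqrt(Ka x [CH3NH3+]) = sqrt(2.27e-11 x 0.1213) = 1.66e-6 M.
pH = -log(1.66e-6) = 5.78.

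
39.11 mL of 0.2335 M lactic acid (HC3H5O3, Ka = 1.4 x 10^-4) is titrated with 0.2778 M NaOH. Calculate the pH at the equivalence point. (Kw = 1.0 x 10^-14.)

n(HC3H5O3) = 0.2335 x 0.03911 = 0.009132 mol; V(NaOH) at equivalence = 0.009132/0.2778 = 0.03287 L.
At equivalence all the acid is converted to C3H5O3-; total volume = 0.03911 + 0.03287 = 0.07198 L, so [C3H5O3-] = 0.009132/0.07198 = 0.1269 M.
Kb = Kw/Ka = 1.0e-14 / 1.4 x 10^-4 = 7.14e-11.
[OH^-] = sqrt(Kb x [C3H5O3-]) = sqrt(7.14e-11 x 0.1269) = 3.01e-6 M.
pOH = 5.52, so pH = 14.00 - 5.52 = 8.48.

8.48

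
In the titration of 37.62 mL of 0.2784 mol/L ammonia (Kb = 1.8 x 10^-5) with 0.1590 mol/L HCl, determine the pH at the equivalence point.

5.13

n(NH3) = 0.2784 x 0.03762 = 0.01047 mol; V(HCl) at equivalence = 0.01047/0.1590 = 0.06587 L.
At equivalence the base is fully converted to NH4+; total volume = 0.1035 L, so [NH4+] = 0.01047/0.1035 = 0.1012 M.
Ka(NH4+) = Kw/Kb = 1.0e-14 / 1.8 x 10^-5 = 5.56e-10.
[H^+] = sqrt(Ka x [NH4+]) = sqrt(5.56e-10 x 0.1012) = 7.50e-6 M.
pH = -log(7.50e-6) = 5.13.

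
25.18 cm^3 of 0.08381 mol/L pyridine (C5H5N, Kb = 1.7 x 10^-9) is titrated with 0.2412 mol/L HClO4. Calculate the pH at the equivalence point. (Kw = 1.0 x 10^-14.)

n(C5H5N) = 0.08381 x 0.02518 = 0.002110 mol; V(HClO4) at equivalence = 0.002110/0.2412 = 0.008749 L.
At equivalence the base is fully converted to C5H5NH+; total volume = 0.03393 L, so [C5H5NH+] = 0.002110/0.03393 = 0.06220 M.
Ka(C5H5NH+) = Kw/Kb = 1.0e-14 / 1.7 x 10^-9 = 5.88e-6.
[H^+] = sqrt(Ka x [C5H5NH+]) = sqrt(5.88e-6 x 0.06220) = 0.000605 M.
pH = -log(0.000605) = 3.22.

3.22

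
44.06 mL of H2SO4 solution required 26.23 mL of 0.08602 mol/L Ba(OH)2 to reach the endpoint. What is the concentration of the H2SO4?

n(Ba(OH)2) delivered = 0.08602 x 0.02623 = 0.002256 mol.
For a 1:1 reaction, n(H2SO4) = 0.002256 mol.
[H2SO4] = 0.002256 mol / 0.04406 L = 0.0512 M.

0.0512 M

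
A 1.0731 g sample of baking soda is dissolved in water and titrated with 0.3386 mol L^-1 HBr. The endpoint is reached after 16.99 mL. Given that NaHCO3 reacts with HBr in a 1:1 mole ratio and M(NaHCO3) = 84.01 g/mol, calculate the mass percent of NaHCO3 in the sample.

45.0%

n(HBr) = 0.3386 x 0.01699 = 0.005753 mol.
n(NaHCO3) = 0.005753 / 1 = 0.005753 mol.
mass of NaHCO3 = 0.005753 x 84.01 = 0.4833 g.
% purity = 0.4833 / 1.0731 x 100 = 45.0%.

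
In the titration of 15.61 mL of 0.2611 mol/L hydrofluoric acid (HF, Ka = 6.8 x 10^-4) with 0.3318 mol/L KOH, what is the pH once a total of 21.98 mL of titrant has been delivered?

12.93

n(acid) = 0.2611 x 0.01561 = 0.004076 mol; n(KOH) added = 0.3318 x 0.02198 = 0.007293 mol.
Base is in excess by 0.007293 - 0.004076 = 0.003217 mol in a total volume of 0.03759 L.
[OH^-] = 0.003217/0.03759 = 0.08559 M, so pOH = 1.07 and pH = 14.00 - 1.07 = 12.93.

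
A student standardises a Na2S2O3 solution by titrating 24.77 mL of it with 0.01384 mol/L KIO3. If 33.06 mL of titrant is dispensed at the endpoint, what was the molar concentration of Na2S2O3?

n(KIO3) = 0.01384 x 0.03306 = 0.0004576 mol.
From the balanced equation, 1 mol KIO3 reacts with 6 mol Na2S2O3, so n(Na2S2O3) = 0.0004576 x 6/1 = 0.002745 mol.
[Na2S2O3] = 0.002745 / 0.02477 L = 0.111 M.

0.111 M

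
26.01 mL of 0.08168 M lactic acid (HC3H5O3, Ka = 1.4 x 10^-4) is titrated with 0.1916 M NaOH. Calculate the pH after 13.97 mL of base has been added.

12.14

n(acid) = 0.08168 x 0.02601 = 0.002124 mol; n(NaOH) added = 0.1916 x 0.01397 = 0.002677 mol.
Base is in excess by 0.002677 - 0.002124 = 0.0005522 mol in a total volume of 0.03998 L.
[OH^-] = 0.0005522/0.03998 = 0.01381 M, so pOH = 1.86 and pH = 14.00 - 1.86 = 12.14.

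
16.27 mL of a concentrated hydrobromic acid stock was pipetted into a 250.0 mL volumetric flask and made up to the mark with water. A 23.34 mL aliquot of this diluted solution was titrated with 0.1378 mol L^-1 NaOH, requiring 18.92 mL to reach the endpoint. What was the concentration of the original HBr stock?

n(NaOH) = 0.1378 x 0.01892 = 0.002607 mol.
n(HBr) in the aliquot = 0.002607 mol.
[diluted HBr] = 0.002607 / 0.02334 = 0.1117 M.
Dilution factor = 250.0/16.27 = 15.37, so [stock] = 0.1117 x 15.37 = 1.72 M.

1.72 M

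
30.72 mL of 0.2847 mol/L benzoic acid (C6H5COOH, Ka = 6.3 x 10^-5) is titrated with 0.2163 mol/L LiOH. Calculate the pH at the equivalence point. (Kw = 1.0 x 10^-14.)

8.65

n(C6H5COOH) = 0.2847 x 0.03072 = 0.008746 mol; V(LiOH) at equivalence = 0.008746/0.2163 = 0.04043 L.
At equivalence all the acid is converted to C6H5COO-; total volume = 0.03072 + 0.04043 = 0.07115 L, so [C6H5COO-] = 0.008746/0.07115 = 0.1229 M.
Kb = Kw/Ka = 1.0e-14 / 6.3 x 10^-5 = 1.59e-10.
[OH^-] = sqrt(Kb x [C6H5COO-]) = sqrt(1.59e-10 x 0.1229) = 4.42e-6 M.
pOH = 5.35, so pH = 14.00 - 5.35 = 8.65.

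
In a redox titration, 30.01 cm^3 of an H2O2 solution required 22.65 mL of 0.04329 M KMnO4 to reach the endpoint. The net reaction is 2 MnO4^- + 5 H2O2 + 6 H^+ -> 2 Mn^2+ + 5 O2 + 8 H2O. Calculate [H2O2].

n(KMnO4) = 0.04329 x 0.02265 = 0.0009805 mol.
From the balanced equation, 2 mol KMnO4 reacts with 5 mol H2O2, so n(H2O2) = 0.0009805 x 5/2 = 0.002451 mol.
[H2O2] = 0.002451 / 0.03001 L = 0.0817 M.

0.0817 M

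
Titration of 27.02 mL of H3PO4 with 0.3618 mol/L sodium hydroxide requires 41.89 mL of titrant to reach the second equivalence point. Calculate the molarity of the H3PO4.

n(NaOH) = 0.3618 x 0.04189 = 0.01516 mol.
At the second equivalence point, 2 mol OH^- react per mol H3PO4, so n(H3PO4) = 0.01516 / 2 = 0.007578 mol.
[H3PO4] = 0.007578 / 0.02702 L = 0.280 M.

0.280 M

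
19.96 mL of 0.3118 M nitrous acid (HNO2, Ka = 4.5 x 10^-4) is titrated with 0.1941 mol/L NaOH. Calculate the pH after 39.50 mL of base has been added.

n(acid) = 0.3118 x 0.01996 = 0.006224 mol; n(NaOH) added = 0.1941 x 0.03950 = 0.007667 mol.
Base is in excess by 0.007667 - 0.006224 = 0.001443 mol in a total volume of 0.05946 L.
[OH^-] = 0.001443/0.05946 = 0.02428 M, so pOH = 1.61 and pH = 14.00 - 1.61 = 12.39.

12.39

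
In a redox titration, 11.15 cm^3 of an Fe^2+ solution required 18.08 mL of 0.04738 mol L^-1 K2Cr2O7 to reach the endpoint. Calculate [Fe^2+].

0.461 M

n(K2Cr2O7) = 0.04738 x 0.01808 = 0.0008566 mol.
From the balanced equation, 1 mol K2Cr2O7 reacts with 6 mol Fe^2+, so n(Fe^2+) = 0.0008566 x 6/1 = 0.005140 mol.
[Fe^2+] = 0.005140 / 0.01115 L = 0.461 M.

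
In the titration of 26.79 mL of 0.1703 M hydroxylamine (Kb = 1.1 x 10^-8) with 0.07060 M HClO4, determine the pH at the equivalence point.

n(NH2OH) = 0.1703 x 0.02679 = 0.004562 mol; V(HClO4) at equivalence = 0.004562/0.07060 = 0.06462 L.
At equivalence the base is fully converted to NH3OH+; total volume = 0.09141 L, so [NH3OH+] = 0.004562/0.09141 = 0.04991 M.
Ka(NH3OH+) = Kw/Kb = 1.0e-14 / 1.1 x 10^-8 = 9.09e-7.
[H^+] = sqrt(Ka x [NH3OH+]) = sqrt(9.09e-7 x 0.04991) = 0.000213 M.
pH = -log(0.000213) = 3.67.

3.67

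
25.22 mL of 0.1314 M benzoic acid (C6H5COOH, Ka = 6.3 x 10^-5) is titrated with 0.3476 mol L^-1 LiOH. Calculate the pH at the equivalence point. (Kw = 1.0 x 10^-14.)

8.59

n(C6H5COOH) = 0.1314 x 0.02522 = 0.003314 mol; V(LiOH) at equivalence = 0.003314/0.3476 = 0.009534 L.
At equivalence all the acid is converted to C6H5COO-; total volume = 0.02522 + 0.009534 = 0.03475 L, so [C6H5COO-] = 0.003314/0.03475 = 0.09535 M.
Kb = Kw/Ka = 1.0e-14 / 6.3 x 10^-5 = 1.59e-10.
[OH^-] = sqrt(Kb x [C6H5COO-]) = sqrt(1.59e-10 x 0.09535) = 3.89e-6 M.
pOH = 5.41, so pH = 14.00 - 5.41 = 8.59.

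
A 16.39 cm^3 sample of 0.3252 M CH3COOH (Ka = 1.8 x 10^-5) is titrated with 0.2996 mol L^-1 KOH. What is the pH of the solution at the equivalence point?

n(CH3COOH) = 0.3252 x 0.01639 = 0.005330 mol; V(KOH) at equivalence = 0.005330/0.2996 = 0.01779 L.
At equivalence all the acid is converted to CH3COO-; total volume = 0.01639 + 0.01779 = 0.03418 L, so [CH3COO-] = 0.005330/0.03418 = 0.1559 M.
Kb = Kw/Ka = 1.0e-14 / 1.8 x 10^-5 = 5.56e-10.
[OH^-] = sqrt(Kb x [CH3COO-]) = sqrt(5.56e-10 x 0.1559) = 9.31e-6 M.
pOH = 5.03, so pH = 14.00 - 5.03 = 8.97.

8.97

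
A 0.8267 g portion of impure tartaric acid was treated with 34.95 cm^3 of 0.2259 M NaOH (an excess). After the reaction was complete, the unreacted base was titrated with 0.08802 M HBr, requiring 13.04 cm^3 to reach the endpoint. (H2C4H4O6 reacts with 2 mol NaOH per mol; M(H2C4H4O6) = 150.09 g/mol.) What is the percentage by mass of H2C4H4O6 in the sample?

61.3%

Total n(NaOH) added = 0.2259 x 0.03495 = 0.007895 mol.
n(HBr) used = 0.08802 x 0.01304 = 0.001148 mol, which equals the excess n(NaOH).
So n(NaOH) consumed by the sample = 0.007895 - 0.001148 = 0.006747 mol.
n(H2C4H4O6) = 0.006747 / 2 = 0.003374 mol.
mass H2C4H4O6 = 0.003374 x 150.09 = 0.5064 g, so %H2C4H4O6 = 0.5064/0.8267 x 100 = 61.3%.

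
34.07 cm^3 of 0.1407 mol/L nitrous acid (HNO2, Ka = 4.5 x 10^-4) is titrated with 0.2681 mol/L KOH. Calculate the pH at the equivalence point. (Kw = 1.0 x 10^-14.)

n(HNO2) = 0.1407 x 0.03407 = 0.004794 mol; V(KOH) at equivalence = 0.004794/0.2681 = 0.01788 L.
At equivalence all the acid is converted to NO2-; total volume = 0.03407 + 0.01788 = 0.05195 L, so [NO2-] = 0.004794/0.05195 = 0.09227 M.
Kb = Kw/Ka = 1.0e-14 / 4.5 x 10^-4 = 2.22e-11.
[OH^-] = sqrt(Kb x [NO2-]) = sqrt(2.22e-11 x 0.09227) = 1.43e-6 M.
pOH = 5.84, so pH = 14.00 - 5.84 = 8.16.

8.16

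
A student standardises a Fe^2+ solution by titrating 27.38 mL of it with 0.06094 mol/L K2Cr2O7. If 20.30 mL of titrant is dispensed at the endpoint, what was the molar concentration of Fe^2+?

n(K2Cr2O7) = 0.06094 x 0.02030 = 0.001237 mol.
From the balanced equation, 1 mol K2Cr2O7 reacts with 6 mol Fe^2+, so n(Fe^2+) = 0.001237 x 6/1 = 0.007422 mol.
[Fe^2+] = 0.007422 / 0.02738 L = 0.271 M.

0.271 M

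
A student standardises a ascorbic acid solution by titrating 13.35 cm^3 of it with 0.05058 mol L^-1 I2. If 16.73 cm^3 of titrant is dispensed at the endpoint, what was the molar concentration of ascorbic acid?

n(I2) = 0.05058 x 0.01673 = 0.0008462 mol.
From the balanced equation, 1 mol I2 reacts with 1 mol ascorbic acid, so n(ascorbic acid) = 0.0008462 x 1/1 = 0.0008462 mol.
[ascorbic acid] = 0.0008462 / 0.01335 L = 0.0634 M.

0.0634 M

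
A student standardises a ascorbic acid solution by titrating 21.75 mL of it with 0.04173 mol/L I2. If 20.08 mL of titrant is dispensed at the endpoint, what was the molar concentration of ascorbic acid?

n(I2) = 0.04173 x 0.02008 = 0.0008379 mol.
From the balanced equation, 1 mol I2 reacts with 1 mol ascorbic acid, so n(ascorbic acid) = 0.0008379 x 1/1 = 0.0008379 mol.
[ascorbic acid] = 0.0008379 / 0.02175 L = 0.0385 M.

0.0385 M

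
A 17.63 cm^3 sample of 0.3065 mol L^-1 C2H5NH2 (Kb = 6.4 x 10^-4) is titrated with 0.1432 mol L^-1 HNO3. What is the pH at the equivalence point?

5.91

n(C2H5NH2) = 0.3065 x 0.01763 = 0.005404 mol; V(HNO3) at equivalence = 0.005404/0.1432 = 0.03773 L.
At equivalence the base is fully converted to C2H5NH3+; total volume = 0.05536 L, so [C2H5NH3+] = 0.005404/0.05536 = 0.09760 M.
Ka(C2H5NH3+) = Kw/Kb = 1.0e-14 / 6.4 x 10^-4 = 1.56e-11.
[H^+] = sqrt(Ka x [C2H5NH3+]) = sqrt(1.56e-11 x 0.09760) = 1.23e-6 M.
pH = -log(1.23e-6) = 5.91.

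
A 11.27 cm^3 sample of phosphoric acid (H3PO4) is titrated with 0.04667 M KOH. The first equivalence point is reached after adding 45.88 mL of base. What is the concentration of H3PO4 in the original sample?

n(KOH) = 0.04667 x 0.04588 = 0.002141 mol.
At the first equivalence point, 1 mol OH^- react per mol H3PO4, so n(H3PO4) = 0.002141 / 1 = 0.002141 mol.
[H3PO4] = 0.002141 / 0.01127 L = 0.190 M.

0.190 M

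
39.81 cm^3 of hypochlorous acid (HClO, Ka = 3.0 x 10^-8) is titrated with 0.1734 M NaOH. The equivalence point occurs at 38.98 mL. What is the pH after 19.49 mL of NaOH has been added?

19.49 mL is exactly half the equivalence volume (38.98/2), i.e. the half-equivalence point.
There, n(HA) = n(A^-), so pH = pKa = -log(3.0 x 10^-8) = 7.52.

7.52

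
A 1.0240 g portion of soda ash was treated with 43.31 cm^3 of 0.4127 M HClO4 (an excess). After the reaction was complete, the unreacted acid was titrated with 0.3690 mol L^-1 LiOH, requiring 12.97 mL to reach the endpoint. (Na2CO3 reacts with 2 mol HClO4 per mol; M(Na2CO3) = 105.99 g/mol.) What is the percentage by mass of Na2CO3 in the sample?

Total n(HClO4) added = 0.4127 x 0.04331 = 0.01787 mol.
n(LiOH) used = 0.3690 x 0.01297 = 0.004786 mol, which equals the excess n(HClO4).
So n(HClO4) consumed by the sample = 0.01787 - 0.004786 = 0.01309 mol.
n(Na2CO3) = 0.01309 / 2 = 0.006544 mol.
mass Na2CO3 = 0.006544 x 105.99 = 0.6936 g, so %Na2CO3 = 0.6936/1.0240 x 100 = 67.7%.

67.7%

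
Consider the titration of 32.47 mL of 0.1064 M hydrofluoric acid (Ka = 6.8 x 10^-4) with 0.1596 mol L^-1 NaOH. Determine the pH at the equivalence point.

7.99

n(HF) = 0.1064 x 0.03247 = 0.003455 mol; V(NaOH) at equivalence = 0.003455/0.1596 = 0.02165 L.
At equivalence all the acid is converted to F-; total volume = 0.03247 + 0.02165 = 0.05412 L, so [F-] = 0.003455/0.05412 = 0.06384 M.
Kb = Kw/Ka = 1.0e-14 / 6.8 x 10^-4 = 1.47e-11.
[OH^-] = sqrt(Kb x [F-]) = sqrt(1.47e-11 x 0.06384) = 9.69e-7 M.
pOH = 6.01, so pH = 14.00 - 6.01 = 7.99.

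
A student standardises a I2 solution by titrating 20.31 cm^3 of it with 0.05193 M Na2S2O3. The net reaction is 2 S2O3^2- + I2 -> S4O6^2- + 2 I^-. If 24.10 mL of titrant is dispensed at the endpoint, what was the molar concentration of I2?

n(Na2S2O3) = 0.05193 x 0.02410 = 0.001252 mol.
From the balanced equation, 2 mol Na2S2O3 reacts with 1 mol I2, so n(I2) = 0.001252 x 1/2 = 0.0006258 mol.
[I2] = 0.0006258 / 0.02031 L = 0.0308 M.

0.0308 M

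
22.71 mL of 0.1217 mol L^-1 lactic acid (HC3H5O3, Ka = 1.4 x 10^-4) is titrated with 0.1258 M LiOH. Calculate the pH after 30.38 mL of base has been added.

n(acid) = 0.1217 x 0.02271 = 0.002764 mol; n(LiOH) added = 0.1258 x 0.03038 = 0.003822 mol.
Base is in excess by 0.003822 - 0.002764 = 0.001058 mol in a total volume of 0.05309 L.
[OH^-] = 0.001058/0.05309 = 0.01993 M, so pOH = 1.70 and pH = 14.00 - 1.70 = 12.30.

12.30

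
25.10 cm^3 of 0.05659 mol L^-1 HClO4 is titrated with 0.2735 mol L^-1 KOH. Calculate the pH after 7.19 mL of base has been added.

n(acid) = 0.05659 x 0.02510 = 0.001420 mol; n(KOH) added = 0.2735 x 0.007190 = 0.001966 mol.
Base is in excess by 0.001966 - 0.001420 = 0.0005461 mol in a total volume of 0.03229 L.
[OH^-] = 0.0005461/0.03229 = 0.01691 M, so pOH = 1.77 and pH = 14.00 - 1.77 = 12.23.

12.23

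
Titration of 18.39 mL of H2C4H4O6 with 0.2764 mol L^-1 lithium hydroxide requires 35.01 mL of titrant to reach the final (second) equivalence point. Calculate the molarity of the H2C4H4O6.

0.263 M

n(LiOH) = 0.2764 x 0.03501 = 0.009677 mol.
At the final (second) equivalence point, 2 mol OH^- react per mol H2C4H4O6, so n(H2C4H4O6) = 0.009677 / 2 = 0.004838 mol.
[H2C4H4O6] = 0.004838 / 0.01839 L = 0.263 M.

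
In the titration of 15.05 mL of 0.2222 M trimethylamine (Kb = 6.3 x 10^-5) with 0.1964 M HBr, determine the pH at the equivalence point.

n((CH3)3N) = 0.2222 x 0.01505 = 0.003344 mol; V(HBr) at equivalence = 0.003344/0.1964 = 0.01703 L.
At equivalence the base is fully converted to (CH3)3NH+; total volume = 0.03208 L, so [(CH3)3NH+] = 0.003344/0.03208 = 0.1043 M.
Ka((CH3)3NH+) = Kw/Kb = 1.0e-14 / 6.3 x 10^-5 = 1.59e-10.
[H^+] = sqrt(Ka x [(CH3)3NH+]) = sqrt(1.59e-10 x 0.1043) = 4.07e-6 M.
pH = -log(4.07e-6) = 5.39.

5.39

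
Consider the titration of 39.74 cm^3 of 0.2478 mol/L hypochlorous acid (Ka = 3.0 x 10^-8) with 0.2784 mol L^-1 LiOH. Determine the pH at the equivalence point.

10.32

n(HClO) = 0.2478 x 0.03974 = 0.009848 mol; V(LiOH) at equivalence = 0.009848/0.2784 = 0.03537 L.
At equivalence all the acid is converted to ClO-; total volume = 0.03974 + 0.03537 = 0.07511 L, so [ClO-] = 0.009848/0.07511 = 0.1311 M.
Kb = Kw/Ka = 1.0e-14 / 3.0 x 10^-8 = 3.33e-7.
[OH^-] = sqrt(Kb x [ClO-]) = sqrt(3.33e-7 x 0.1311) = 0.000209 M.
pOH = 3.68, so pH = 14.00 - 3.68 = 10.32.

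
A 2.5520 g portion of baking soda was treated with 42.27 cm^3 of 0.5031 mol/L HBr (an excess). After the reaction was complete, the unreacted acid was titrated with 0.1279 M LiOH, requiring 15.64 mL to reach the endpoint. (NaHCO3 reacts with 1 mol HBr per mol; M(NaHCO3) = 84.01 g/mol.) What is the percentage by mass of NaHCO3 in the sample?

63.4%

Total n(HBr) added = 0.5031 x 0.04227 = 0.02127 mol.
n(LiOH) used = 0.1279 x 0.01564 = 0.002000 mol, which equals the excess n(HBr).
So n(HBr) consumed by the sample = 0.02127 - 0.002000 = 0.01927 mol.
n(NaHCO3) = 0.01927 / 1 = 0.01927 mol.
mass NaHCO3 = 0.01927 x 84.01 = 1.619 g, so %NaHCO3 = 1.619/2.5520 x 100 = 63.4%.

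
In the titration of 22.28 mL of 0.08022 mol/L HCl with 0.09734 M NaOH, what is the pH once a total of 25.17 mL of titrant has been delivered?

12.15

n(acid) = 0.08022 x 0.02228 = 0.001787 mol; n(NaOH) added = 0.09734 x 0.02517 = 0.002450 mol.
Base is in excess by 0.002450 - 0.001787 = 0.0006627 mol in a total volume of 0.04745 L.
[OH^-] = 0.0006627/0.04745 = 0.01397 M, so pOH = 1.85 and pH = 14.00 - 1.85 = 12.15.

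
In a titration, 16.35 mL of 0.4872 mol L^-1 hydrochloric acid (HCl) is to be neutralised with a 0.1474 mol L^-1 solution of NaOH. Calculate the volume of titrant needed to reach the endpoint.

n(HCl) = 0.4872 mol/L x 0.01635 L = 0.007966 mol.
At equivalence n(NaOH) = n(HCl) = 0.007966 mol.
V(NaOH) = 0.007966 / 0.1474 = 0.05404 L = 54.0 mL.

54.0 mL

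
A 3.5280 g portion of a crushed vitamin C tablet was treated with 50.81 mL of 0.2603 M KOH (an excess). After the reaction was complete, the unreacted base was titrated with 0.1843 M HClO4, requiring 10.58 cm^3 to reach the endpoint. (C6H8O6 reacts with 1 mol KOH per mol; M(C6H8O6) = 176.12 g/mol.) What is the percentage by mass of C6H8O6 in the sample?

Total n(KOH) added = 0.2603 x 0.05081 = 0.01323 mol.
n(HClO4) used = 0.1843 x 0.01058 = 0.001950 mol, which equals the excess n(KOH).
So n(KOH) consumed by the sample = 0.01323 - 0.001950 = 0.01128 mol.
n(C6H8O6) = 0.01128 / 1 = 0.01128 mol.
mass C6H8O6 = 0.01128 x 176.12 = 1.986 g, so %C6H8O6 = 1.986/3.5280 x 100 = 56.3%.

56.3%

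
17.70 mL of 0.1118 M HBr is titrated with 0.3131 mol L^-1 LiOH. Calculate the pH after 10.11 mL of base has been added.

n(acid) = 0.1118 x 0.01770 = 0.001979 mol; n(LiOH) added = 0.3131 x 0.01011 = 0.003165 mol.
Base is in excess by 0.003165 - 0.001979 = 0.001187 mol in a total volume of 0.02781 L.
[OH^-] = 0.001187/0.02781 = 0.04267 M, so pOH = 1.37 and pH = 14.00 - 1.37 = 12.63.

12.63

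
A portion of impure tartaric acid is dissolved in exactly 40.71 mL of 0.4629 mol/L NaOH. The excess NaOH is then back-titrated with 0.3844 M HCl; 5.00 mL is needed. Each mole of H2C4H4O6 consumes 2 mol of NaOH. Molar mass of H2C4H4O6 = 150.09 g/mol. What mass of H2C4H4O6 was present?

1.27 g

Total n(NaOH) added = 0.4629 x 0.04071 = 0.01884 mol.
n(HCl) used = 0.3844 x 0.005000 = 0.001922 mol, which equals the excess n(NaOH).
So n(NaOH) consumed by the sample = 0.01884 - 0.001922 = 0.01692 mol.
n(H2C4H4O6) = 0.01692 / 2 = 0.008461 mol.
mass = 0.008461 mol x 150.09 g/mol = 1.27 g.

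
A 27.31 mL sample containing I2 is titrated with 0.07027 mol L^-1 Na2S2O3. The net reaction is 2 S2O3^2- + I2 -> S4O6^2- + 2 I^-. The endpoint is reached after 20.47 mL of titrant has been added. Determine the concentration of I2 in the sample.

0.0263 M

n(Na2S2O3) = 0.07027 x 0.02047 = 0.001438 mol.
From the balanced equation, 2 mol Na2S2O3 reacts with 1 mol I2, so n(I2) = 0.001438 x 1/2 = 0.0007192 mol.
[I2] = 0.0007192 / 0.02731 L = 0.0263 M.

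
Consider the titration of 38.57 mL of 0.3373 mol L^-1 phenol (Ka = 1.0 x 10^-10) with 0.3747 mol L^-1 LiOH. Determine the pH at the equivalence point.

n(C6H5OH) = 0.3373 x 0.03857 = 0.01301 mol; V(LiOH) at equivalence = 0.01301/0.3747 = 0.03472 L.
At equivalence all the acid is converted to C6H5O-; total volume = 0.03857 + 0.03472 = 0.07329 L, so [C6H5O-] = 0.01301/0.07329 = 0.1775 M.
Kb = Kw/Ka = 1.0e-14 / 1.0 x 10^-10 = 0.000100.
[OH^-] = sqrt(Kb x [C6H5O-]) = sqrt(0.000100 x 0.1775) = 0.00421 M.
pOH = 2.38, so pH = 14.00 - 2.38 = 11.62.

11.62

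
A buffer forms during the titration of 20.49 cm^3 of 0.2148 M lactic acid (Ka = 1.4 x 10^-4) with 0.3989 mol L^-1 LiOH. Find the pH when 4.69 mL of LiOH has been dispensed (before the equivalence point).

Initial n(HC3H5O3) = 0.2148 x 0.02049 = 0.004401 mol.
n(LiOH) added = 0.3989 x 0.004690 = 0.001871 mol, converting that many moles of HC3H5O3 to C3H5O3-.
Remaining n(HC3H5O3) = 0.002530 mol; n(C3H5O3-) = 0.001871 mol.
By Henderson-Hasselbalch, pH = pKa + log([A^-]/[HA]) = 3.85 + log(0.001871/0.002530) = 3.85 + (-0.13) = 3.72.

3.72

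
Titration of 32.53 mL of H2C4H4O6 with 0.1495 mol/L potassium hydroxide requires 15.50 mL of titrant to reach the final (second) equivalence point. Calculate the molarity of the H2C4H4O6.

n(KOH) = 0.1495 x 0.01550 = 0.002317 mol.
At the final (second) equivalence point, 2 mol OH^- react per mol H2C4H4O6, so n(H2C4H4O6) = 0.002317 / 2 = 0.001159 mol.
[H2C4H4O6] = 0.001159 / 0.03253 L = 0.0356 M.

0.0356 M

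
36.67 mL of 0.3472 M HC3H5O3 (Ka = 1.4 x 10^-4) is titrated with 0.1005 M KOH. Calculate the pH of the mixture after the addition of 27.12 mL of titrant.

3.29

Initial n(HC3H5O3) = 0.3472 x 0.03667 = 0.01273 mol.
n(KOH) added = 0.1005 x 0.02712 = 0.002726 mol, converting that many moles of HC3H5O3 to C3H5O3-.
Remaining n(HC3H5O3) = 0.01001 mol; n(C3H5O3-) = 0.002726 mol.
By Henderson-Hasselbalch, pH = pKa + log([A^-]/[HA]) = 3.85 + log(0.002726/0.01001) = 3.85 + (-0.56) = 3.29.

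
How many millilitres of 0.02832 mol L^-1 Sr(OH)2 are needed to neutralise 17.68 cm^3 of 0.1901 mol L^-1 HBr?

59.3 mL

n(HBr) = 0.1901 mol/L x 0.01768 L = 0.003361 mol.
The neutralisation is 2 HBr : 1 Sr(OH)2, so n(Sr(OH)2) = 0.003361 x 1/2 = 0.001680 mol.
V(Sr(OH)2) = 0.001680 / 0.02832 = 0.05934 L = 59.3 mL.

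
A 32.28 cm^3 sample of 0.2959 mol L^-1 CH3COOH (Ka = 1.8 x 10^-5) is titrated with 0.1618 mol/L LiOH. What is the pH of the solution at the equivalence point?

n(CH3COOH) = 0.2959 x 0.03228 = 0.009552 mol; V(LiOH) at equivalence = 0.009552/0.1618 = 0.05903 L.
At equivalence all the acid is converted to CH3COO-; total volume = 0.03228 + 0.05903 = 0.09131 L, so [CH3COO-] = 0.009552/0.09131 = 0.1046 M.
Kb = Kw/Ka = 1.0e-14 / 1.8 x 10^-5 = 5.56e-10.
[OH^-] = sqrt(Kb x [CH3COO-]) = sqrt(5.56e-10 x 0.1046) = 7.62e-6 M.
pOH = 5.12, so pH = 14.00 - 5.12 = 8.88.

8.88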